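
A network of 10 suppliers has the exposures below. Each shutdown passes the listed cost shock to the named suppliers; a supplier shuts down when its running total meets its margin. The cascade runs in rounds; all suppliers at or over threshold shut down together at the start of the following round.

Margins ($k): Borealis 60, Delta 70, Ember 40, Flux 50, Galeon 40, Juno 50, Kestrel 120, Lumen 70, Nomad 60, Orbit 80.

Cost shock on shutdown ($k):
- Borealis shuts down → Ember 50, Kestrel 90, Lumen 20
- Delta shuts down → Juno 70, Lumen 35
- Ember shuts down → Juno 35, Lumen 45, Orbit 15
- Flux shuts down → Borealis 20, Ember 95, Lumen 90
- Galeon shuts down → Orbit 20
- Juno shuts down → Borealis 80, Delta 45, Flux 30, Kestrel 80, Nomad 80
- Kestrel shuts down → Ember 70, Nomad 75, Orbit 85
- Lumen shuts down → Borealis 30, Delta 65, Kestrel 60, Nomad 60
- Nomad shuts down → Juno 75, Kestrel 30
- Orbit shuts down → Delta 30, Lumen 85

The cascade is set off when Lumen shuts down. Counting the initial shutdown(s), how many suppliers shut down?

Round 1 — Lumen shuts down (initial).
  Borealis: +30 → 30 < 60
  Delta: +65 → 65 < 70
  Kestrel: +60 → 60 < 120
  Nomad: +60 → 60 ≥ 60
Round 2 — Nomad shuts down.
  Juno: +75 → 75 ≥ 50
  Kestrel: +30 → 90 < 120
Round 3 — Juno shuts down.
  Borealis: +80 → 110 ≥ 60
  Delta: +45 → 110 ≥ 70
  Flux: +30 → 30 < 50
  Kestrel: +80 → 170 ≥ 120
Round 4 — Borealis, Delta, Kestrel shut down.
  Ember: +50+70 → 120 ≥ 40
  Orbit: +85 → 85 ≥ 80
Round 5 — Ember, Orbit shut down.
No further shutdowns.

8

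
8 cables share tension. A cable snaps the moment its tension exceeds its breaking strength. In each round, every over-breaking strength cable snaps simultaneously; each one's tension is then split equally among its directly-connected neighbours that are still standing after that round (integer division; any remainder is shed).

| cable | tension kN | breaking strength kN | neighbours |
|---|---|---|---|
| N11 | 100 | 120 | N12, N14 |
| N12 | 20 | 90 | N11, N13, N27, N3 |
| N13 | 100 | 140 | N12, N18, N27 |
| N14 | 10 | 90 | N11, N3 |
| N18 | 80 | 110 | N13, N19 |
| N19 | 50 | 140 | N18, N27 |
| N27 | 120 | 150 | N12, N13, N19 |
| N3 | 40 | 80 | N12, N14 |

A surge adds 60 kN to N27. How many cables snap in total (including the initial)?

Round 1 — N27 at 180 > 150. N27 snaps.
  N27 sheds 180 kN to N12, N13, N19: 60 each.
    N12: 20+60 = 80 ≤ 90
    N13: 100+60 = 160 > 140
    N19: 50+60 = 110 ≤ 140
Round 2 — N13 snaps.
  N13 sheds 160 kN to N12, N18: 80 each.
    N12: 80+80 = 160 > 90
    N18: 80+80 = 160 > 110
Round 3 — N12, N18 snap.
  N12 sheds 160 kN to N11, N3: 80 each.
    N11: 100+80 = 180 > 120
    N3: 40+80 = 120 > 80
  N18 sheds 160 kN to N19: 160 each.
    N19: 110+160 = 270 > 140
Round 4 — N11, N19, N3 snap.
  N11 sheds 180 kN to N14: 180 each.
    N14: 10+180 = 190 > 90
  N19 sheds 270 kN: no online neighbours, lost.
  N3 sheds 120 kN to N14: 120 each.
    N14: 190+120 = 310 > 90
Round 5 — N14 snaps.
  N14 sheds 310 kN: no online neighbours, lost.
No further breaks.

8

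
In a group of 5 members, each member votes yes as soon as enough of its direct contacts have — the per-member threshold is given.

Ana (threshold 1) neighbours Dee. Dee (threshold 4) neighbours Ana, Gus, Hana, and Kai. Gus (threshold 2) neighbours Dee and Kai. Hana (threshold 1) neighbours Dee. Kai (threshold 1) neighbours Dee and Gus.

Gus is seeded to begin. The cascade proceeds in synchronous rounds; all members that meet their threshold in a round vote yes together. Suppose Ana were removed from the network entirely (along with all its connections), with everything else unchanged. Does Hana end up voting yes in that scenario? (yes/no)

With Ana removed:
Round 1 — Gus votes yes (initial).
Round 2 — checking thresholds:
  Dee: 1 of 3 neighbours < 4, below threshold.
  Kai: 1 of 2 neighbours ≥ 1, votes yes.
Round 3 — no new yes votes; cascade stops.

no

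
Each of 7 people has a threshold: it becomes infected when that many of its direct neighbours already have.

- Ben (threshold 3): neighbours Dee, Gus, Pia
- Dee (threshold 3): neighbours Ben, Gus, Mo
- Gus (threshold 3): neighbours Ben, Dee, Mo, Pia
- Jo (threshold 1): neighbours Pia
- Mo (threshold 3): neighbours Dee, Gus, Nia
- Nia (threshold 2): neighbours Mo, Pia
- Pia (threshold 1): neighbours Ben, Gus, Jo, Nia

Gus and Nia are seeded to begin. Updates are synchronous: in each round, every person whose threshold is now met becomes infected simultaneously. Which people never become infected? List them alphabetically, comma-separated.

Round 1 — Gus, Nia become infected (initial).
Round 2 — checking thresholds:
  Ben: 1 of 3 neighbours < 3, holds.
  Dee: 1 of 3 neighbours < 3, holds.
  Mo: 2 of 3 neighbours < 3, holds.
  Pia: 2 of 4 neighbours ≥ 1, becomes infected.
Round 3 — checking thresholds:
  Ben: 2 of 3 neighbours < 3, holds.
  Dee: 1 of 3 neighbours < 3, holds.
  Jo: 1 of 1 neighbours ≥ 1, becomes infected.
  Mo: 2 of 3 neighbours < 3, holds.
Round 4 — no new infections; cascade stops.

Ben, Dee, Mo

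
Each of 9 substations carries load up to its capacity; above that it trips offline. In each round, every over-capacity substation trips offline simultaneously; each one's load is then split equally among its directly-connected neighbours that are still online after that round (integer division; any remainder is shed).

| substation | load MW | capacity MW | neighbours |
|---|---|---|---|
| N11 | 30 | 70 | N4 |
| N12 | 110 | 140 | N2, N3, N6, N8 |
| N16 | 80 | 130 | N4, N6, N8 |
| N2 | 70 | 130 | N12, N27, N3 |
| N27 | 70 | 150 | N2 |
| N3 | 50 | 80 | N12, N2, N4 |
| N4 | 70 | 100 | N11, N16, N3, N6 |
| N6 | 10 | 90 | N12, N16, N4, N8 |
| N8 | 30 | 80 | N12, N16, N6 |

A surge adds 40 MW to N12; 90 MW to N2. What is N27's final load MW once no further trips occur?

150

Round 1 — N12 at 150 > 140; N2 at 160 > 130. N12, N2 trip offline.
  N12 sheds 150 MW to N3, N6, N8: 50 each.
    N3: 50+50 = 100 > 80
    N6: 10+50 = 60 ≤ 90
    N8: 30+50 = 80 ≤ 80
  N2 sheds 160 MW to N27, N3: 80 each.
    N27: 70+80 = 150 ≤ 150
    N3: 100+80 = 180 > 80
Round 2 — N3 trips offline.
  N3 sheds 180 MW to N4: 180 each.
    N4: 70+180 = 250 > 100
Round 3 — N4 trips offline.
  N4 sheds 250 MW to N11, N16, N6: 83 each (1 lost).
    N11: 30+83 = 113 > 70
    N16: 80+83 = 163 > 130
    N6: 60+83 = 143 > 90
Round 4 — N11, N16, N6 trip offline.
  N11 sheds 113 MW: no online neighbours, lost.
  N16 sheds 163 MW to N8: 163 each.
    N8: 80+163 = 243 > 80
  N6 sheds 143 MW to N8: 143 each.
    N8: 243+143 = 386 > 80
Round 5 — N8 trips offline.
  N8 sheds 386 MW: no online neighbours, lost.
No further trips.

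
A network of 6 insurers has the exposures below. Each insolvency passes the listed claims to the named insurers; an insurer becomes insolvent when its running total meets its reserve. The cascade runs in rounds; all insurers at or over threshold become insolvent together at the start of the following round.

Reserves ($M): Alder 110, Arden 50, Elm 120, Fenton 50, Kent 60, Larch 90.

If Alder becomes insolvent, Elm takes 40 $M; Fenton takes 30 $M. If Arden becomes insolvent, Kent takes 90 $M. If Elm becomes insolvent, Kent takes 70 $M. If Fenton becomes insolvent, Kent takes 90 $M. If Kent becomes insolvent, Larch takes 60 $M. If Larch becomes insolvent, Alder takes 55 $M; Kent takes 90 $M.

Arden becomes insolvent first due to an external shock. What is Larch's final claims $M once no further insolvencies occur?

Round 1 — Arden becomes insolvent (initial).
  Kent: +90 → 90 ≥ 60
Round 2 — Kent becomes insolvent.
  Larch: +60 → 60 < 90
No further insolvencies.

60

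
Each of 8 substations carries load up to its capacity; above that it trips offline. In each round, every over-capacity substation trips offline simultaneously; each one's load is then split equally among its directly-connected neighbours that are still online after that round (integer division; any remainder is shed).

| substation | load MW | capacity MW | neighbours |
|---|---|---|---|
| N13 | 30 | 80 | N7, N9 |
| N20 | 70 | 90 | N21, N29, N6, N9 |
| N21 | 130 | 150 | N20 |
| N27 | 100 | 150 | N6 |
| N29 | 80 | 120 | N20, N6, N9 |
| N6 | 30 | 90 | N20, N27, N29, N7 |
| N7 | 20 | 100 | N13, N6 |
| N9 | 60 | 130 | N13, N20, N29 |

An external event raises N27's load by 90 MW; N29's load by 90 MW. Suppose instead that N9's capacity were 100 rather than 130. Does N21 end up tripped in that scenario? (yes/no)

yes

With N9's capacity at 100:
Round 1 — N27 at 190 > 150; N29 at 170 > 120. N27, N29 trip offline.
  N27 sheds 190 MW to N6: 190 each.
    N6: 30+190 = 220 > 90
  N29 sheds 170 MW to N20, N6, N9: 56 each (2 lost).
    N20: 70+56 = 126 > 90
    N6: 220+56 = 276 > 90
    N9: 60+56 = 116 > 100
Round 2 — N20, N6, N9 trip offline.
  N20 sheds 126 MW to N21: 126 each.
    N21: 130+126 = 256 > 150
  N6 sheds 276 MW to N7: 276 each.
    N7: 20+276 = 296 > 100
  N9 sheds 116 MW to N13: 116 each.
    N13: 30+116 = 146 > 80
Round 3 — N13, N21, N7 trip offline.
  N13 sheds 146 MW: no online neighbours, lost.
  N21 sheds 256 MW: no online neighbours, lost.
  N7 sheds 296 MW: no online neighbours, lost.
No further trips.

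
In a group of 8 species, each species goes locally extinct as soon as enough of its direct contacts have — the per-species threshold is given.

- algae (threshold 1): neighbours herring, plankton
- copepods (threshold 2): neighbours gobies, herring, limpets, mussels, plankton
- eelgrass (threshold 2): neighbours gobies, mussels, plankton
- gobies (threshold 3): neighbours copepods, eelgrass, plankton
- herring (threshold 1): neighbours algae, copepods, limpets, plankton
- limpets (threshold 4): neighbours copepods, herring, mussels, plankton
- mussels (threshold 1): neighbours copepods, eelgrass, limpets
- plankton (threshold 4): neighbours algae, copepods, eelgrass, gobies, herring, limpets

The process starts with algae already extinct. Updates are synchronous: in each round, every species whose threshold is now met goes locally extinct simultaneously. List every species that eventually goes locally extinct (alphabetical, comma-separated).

algae, herring

Round 1 — algae goes locally extinct (initial).
Round 2 — checking thresholds:
  herring: 1 of 4 neighbours ≥ 1, goes locally extinct.
  plankton: 1 of 6 neighbours < 4, not yet.
Round 3 — no new extinctions; cascade stops.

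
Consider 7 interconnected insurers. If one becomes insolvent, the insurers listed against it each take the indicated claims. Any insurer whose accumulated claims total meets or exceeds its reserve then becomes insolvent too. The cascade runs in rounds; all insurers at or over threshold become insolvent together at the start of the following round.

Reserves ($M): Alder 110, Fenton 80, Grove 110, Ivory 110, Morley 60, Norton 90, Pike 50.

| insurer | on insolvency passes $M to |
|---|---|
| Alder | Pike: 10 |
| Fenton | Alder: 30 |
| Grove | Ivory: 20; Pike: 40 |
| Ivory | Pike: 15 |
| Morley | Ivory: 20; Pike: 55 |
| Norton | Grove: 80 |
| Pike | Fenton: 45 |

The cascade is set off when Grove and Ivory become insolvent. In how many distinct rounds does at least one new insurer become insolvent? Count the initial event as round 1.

2

Round 1 — Grove, Ivory become insolvent (initial).
  Pike: +40+15 → 55 ≥ 50
Round 2 — Pike becomes insolvent.
  Fenton: +45 → 45 < 80
No further insolvencies.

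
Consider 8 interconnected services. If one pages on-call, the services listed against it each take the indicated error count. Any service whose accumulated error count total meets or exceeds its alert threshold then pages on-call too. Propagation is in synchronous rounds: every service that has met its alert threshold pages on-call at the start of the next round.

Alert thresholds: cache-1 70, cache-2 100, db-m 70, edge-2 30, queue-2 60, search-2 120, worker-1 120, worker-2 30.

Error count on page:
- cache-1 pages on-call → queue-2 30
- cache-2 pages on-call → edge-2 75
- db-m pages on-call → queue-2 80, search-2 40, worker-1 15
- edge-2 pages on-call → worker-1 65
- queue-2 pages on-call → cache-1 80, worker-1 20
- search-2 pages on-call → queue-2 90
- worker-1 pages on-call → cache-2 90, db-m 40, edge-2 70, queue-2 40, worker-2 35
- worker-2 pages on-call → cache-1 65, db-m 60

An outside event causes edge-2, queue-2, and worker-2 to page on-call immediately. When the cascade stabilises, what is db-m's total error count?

60

Round 1 — edge-2, queue-2, worker-2 page on-call (initial).
  cache-1: +80+65 → 145 ≥ 70
  db-m: +60 → 60 < 70
  worker-1: +65+20 → 85 < 120
Round 2 — cache-1 pages on-call.
No further pages.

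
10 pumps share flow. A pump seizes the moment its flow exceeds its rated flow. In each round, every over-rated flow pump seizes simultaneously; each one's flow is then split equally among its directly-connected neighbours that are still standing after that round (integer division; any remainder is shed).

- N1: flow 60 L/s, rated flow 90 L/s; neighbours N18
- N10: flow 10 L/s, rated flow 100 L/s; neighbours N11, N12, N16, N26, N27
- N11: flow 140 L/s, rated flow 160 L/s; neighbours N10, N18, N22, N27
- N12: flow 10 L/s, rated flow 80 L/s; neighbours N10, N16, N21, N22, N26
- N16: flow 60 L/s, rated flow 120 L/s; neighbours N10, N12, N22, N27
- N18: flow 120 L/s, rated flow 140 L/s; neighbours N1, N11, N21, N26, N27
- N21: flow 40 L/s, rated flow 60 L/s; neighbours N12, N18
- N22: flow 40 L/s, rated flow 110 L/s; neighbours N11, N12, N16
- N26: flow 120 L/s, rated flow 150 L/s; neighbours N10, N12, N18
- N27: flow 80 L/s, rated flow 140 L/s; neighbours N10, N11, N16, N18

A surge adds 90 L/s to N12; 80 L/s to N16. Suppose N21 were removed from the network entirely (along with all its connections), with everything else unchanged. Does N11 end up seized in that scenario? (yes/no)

With N21 removed:
Round 1 — N12 at 100 > 80; N16 at 140 > 120. N12, N16 seize.
  N12 sheds 100 L/s to N10, N22, N26: 33 each (1 lost).
    N10: 10+33 = 43 ≤ 100
    N22: 40+33 = 73 ≤ 110
    N26: 120+33 = 153 > 150
  N16 sheds 140 L/s to N10, N22, N27: 46 each (2 lost).
    N10: 43+46 = 89 ≤ 100
    N22: 73+46 = 119 > 110
    N27: 80+46 = 126 ≤ 140
Round 2 — N22, N26 seize.
  N22 sheds 119 L/s to N11: 119 each.
    N11: 140+119 = 259 > 160
  N26 sheds 153 L/s to N10, N18: 76 each (1 lost).
    N10: 89+76 = 165 > 100
    N18: 120+76 = 196 > 140
Round 3 — N10, N11, N18 seize.
  N10 sheds 165 L/s to N27: 165 each.
    N27: 126+165 = 291 > 140
  N11 sheds 259 L/s to N27: 259 each.
    N27: 291+259 = 550 > 140
  N18 sheds 196 L/s to N1, N27: 98 each.
    N1: 60+98 = 158 > 90
    N27: 550+98 = 648 > 140
Round 4 — N1, N27 seize.
  N1 sheds 158 L/s: no online neighbours, lost.
  N27 sheds 648 L/s: no online neighbours, lost.
No further seizures.

yes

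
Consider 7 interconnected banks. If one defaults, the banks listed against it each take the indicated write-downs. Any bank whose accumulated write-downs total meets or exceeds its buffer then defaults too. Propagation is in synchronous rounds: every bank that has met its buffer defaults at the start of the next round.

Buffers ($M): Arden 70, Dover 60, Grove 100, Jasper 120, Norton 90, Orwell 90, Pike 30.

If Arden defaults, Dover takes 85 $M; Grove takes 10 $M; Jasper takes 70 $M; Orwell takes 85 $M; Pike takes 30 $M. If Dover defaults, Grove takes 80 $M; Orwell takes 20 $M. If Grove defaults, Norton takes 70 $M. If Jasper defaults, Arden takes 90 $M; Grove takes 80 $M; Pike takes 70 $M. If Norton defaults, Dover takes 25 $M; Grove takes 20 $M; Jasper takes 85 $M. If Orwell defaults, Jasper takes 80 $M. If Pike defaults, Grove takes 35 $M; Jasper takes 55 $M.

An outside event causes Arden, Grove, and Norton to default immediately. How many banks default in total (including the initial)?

Round 1 — Arden, Grove, Norton default (initial).
  Dover: +85+25 → 110 ≥ 60
  Jasper: +70+85 → 155 ≥ 120
  Orwell: +85 → 85 < 90
  Pike: +30 → 30 ≥ 30
Round 2 — Dover, Jasper, Pike default.
  Orwell: +20 → 105 ≥ 90
Round 3 — Orwell defaults.
No further defaults.

7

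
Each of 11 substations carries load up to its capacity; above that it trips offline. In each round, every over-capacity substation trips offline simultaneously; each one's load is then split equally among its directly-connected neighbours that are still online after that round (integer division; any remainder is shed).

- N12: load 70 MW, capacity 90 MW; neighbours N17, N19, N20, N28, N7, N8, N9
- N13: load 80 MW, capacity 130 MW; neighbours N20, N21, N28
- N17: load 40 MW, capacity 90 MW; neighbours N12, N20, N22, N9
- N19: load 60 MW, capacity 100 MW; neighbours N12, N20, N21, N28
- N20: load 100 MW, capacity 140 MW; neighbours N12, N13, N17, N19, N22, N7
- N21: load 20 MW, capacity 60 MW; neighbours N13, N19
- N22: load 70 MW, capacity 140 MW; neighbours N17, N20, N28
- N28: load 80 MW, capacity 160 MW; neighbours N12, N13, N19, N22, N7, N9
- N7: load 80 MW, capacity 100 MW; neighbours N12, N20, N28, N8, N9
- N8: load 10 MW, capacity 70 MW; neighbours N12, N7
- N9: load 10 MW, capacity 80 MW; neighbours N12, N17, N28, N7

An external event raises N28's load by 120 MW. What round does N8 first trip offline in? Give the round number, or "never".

never

Round 1 — N28 at 200 > 160. N28 trips offline.
  N28 sheds 200 MW to N12, N13, N19, N22, N7, N9: 33 each (2 lost).
    N12: 70+33 = 103 > 90
    N13: 80+33 = 113 ≤ 130
    N19: 60+33 = 93 ≤ 100
    N22: 70+33 = 103 ≤ 140
    N7: 80+33 = 113 > 100
    N9: 10+33 = 43 ≤ 80
Round 2 — N12, N7 trip offline.
  N12 sheds 103 MW to N17, N19, N20, N8, N9: 20 each (3 lost).
    N17: 40+20 = 60 ≤ 90
    N19: 93+20 = 113 > 100
    N20: 100+20 = 120 ≤ 140
    N8: 10+20 = 30 ≤ 70
    N9: 43+20 = 63 ≤ 80
  N7 sheds 113 MW to N20, N8, N9: 37 each (2 lost).
    N20: 120+37 = 157 > 140
    N8: 30+37 = 67 ≤ 70
    N9: 63+37 = 100 > 80
Round 3 — N19, N20, N9 trip offline.
  N19 sheds 113 MW to N21: 113 each.
    N21: 20+113 = 133 > 60
  N20 sheds 157 MW to N13, N17, N22: 52 each (1 lost).
    N13: 113+52 = 165 > 130
    N17: 60+52 = 112 > 90
    N22: 103+52 = 155 > 140
  N9 sheds 100 MW to N17: 100 each.
    N17: 112+100 = 212 > 90
Round 4 — N13, N17, N21, N22 trip offline.
  N13 sheds 165 MW: no online neighbours, lost.
  N17 sheds 212 MW: no online neighbours, lost.
  N21 sheds 133 MW: no online neighbours, lost.
  N22 sheds 155 MW: no online neighbours, lost.
No further trips.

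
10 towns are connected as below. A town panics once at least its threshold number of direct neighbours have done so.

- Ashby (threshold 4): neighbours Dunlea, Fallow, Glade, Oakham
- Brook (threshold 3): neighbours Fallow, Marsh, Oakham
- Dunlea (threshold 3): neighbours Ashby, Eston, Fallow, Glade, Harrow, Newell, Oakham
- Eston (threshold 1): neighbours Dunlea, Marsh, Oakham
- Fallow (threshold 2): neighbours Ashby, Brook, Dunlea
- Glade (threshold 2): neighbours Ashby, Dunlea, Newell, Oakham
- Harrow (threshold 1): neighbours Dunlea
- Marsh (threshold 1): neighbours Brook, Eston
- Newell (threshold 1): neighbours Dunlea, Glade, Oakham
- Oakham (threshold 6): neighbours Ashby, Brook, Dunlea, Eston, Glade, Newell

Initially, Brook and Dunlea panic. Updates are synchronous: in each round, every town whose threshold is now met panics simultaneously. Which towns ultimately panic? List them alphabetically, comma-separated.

Brook, Dunlea, Eston, Fallow, Glade, Harrow, Marsh, Newell

Round 1 — Brook, Dunlea panic (initial).
Round 2 — checking thresholds:
  Ashby: 1 of 4 neighbours < 4, holds.
  Eston: 1 of 3 neighbours ≥ 1, panics.
  Fallow: 2 of 3 neighbours ≥ 2, panics.
  Glade: 1 of 4 neighbours < 2, holds.
  Harrow: 1 of 1 neighbours ≥ 1, panics.
  Marsh: 1 of 2 neighbours ≥ 1, panics.
  Newell: 1 of 3 neighbours ≥ 1, panics.
  Oakham: 2 of 6 neighbours < 6, holds.
Round 3 — checking thresholds:
  Ashby: 2 of 4 neighbours < 4, holds.
  Glade: 2 of 4 neighbours ≥ 2, panics.
  Oakham: 4 of 6 neighbours < 6, holds.
Round 4 — no new panics; cascade stops.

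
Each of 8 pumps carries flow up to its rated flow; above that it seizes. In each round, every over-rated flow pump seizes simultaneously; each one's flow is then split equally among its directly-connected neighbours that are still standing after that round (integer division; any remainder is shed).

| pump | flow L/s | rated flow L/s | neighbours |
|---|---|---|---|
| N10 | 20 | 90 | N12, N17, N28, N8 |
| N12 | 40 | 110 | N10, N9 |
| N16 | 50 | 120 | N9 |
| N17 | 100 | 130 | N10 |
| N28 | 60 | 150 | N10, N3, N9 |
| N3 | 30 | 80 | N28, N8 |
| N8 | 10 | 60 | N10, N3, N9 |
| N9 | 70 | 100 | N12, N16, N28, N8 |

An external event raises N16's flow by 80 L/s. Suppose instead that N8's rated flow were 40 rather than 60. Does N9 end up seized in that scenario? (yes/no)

yes

With N8's rated flow at 40:
Round 1 — N16 at 130 > 120. N16 seizes.
  N16 sheds 130 L/s to N9: 130 each.
    N9: 70+130 = 200 > 100
Round 2 — N9 seizes.
  N9 sheds 200 L/s to N12, N28, N8: 66 each (2 lost).
    N12: 40+66 = 106 ≤ 110
    N28: 60+66 = 126 ≤ 150
    N8: 10+66 = 76 > 40
Round 3 — N8 seizes.
  N8 sheds 76 L/s to N10, N3: 38 each.
    N10: 20+38 = 58 ≤ 90
    N3: 30+38 = 68 ≤ 80
No further seizures.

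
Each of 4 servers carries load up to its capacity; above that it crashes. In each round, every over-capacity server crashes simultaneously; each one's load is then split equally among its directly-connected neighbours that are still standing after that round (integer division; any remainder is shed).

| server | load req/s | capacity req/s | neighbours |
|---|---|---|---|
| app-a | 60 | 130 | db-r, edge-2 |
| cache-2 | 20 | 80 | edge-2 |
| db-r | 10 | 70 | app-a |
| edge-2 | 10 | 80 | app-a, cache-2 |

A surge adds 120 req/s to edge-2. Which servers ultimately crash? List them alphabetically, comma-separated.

Round 1 — edge-2 at 130 > 80. edge-2 crashes.
  edge-2 sheds 130 req/s to app-a, cache-2: 65 each.
    app-a: 60+65 = 125 ≤ 130
    cache-2: 20+65 = 85 > 80
Round 2 — cache-2 crashes.
  cache-2 sheds 85 req/s: no online neighbours, lost.
No further crashes.

cache-2, edge-2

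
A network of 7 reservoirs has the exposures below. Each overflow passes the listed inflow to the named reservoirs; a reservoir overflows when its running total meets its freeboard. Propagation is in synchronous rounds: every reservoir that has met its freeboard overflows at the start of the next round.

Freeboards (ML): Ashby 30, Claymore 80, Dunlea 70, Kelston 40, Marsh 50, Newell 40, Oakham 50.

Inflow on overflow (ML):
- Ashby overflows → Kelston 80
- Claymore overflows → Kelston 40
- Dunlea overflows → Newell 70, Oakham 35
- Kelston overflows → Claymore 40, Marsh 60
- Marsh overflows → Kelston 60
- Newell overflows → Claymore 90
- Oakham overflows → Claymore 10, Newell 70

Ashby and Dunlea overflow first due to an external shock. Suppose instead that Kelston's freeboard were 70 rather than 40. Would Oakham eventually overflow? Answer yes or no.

With Kelston's freeboard at 70:
Round 1 — Ashby, Dunlea overflow (initial).
  Kelston: +80 → 80 ≥ 70
  Newell: +70 → 70 ≥ 40
  Oakham: +35 → 35 < 50
Round 2 — Kelston, Newell overflow.
  Claymore: +40+90 → 130 ≥ 80
  Marsh: +60 → 60 ≥ 50
Round 3 — Claymore, Marsh overflow.
No further overflows.

no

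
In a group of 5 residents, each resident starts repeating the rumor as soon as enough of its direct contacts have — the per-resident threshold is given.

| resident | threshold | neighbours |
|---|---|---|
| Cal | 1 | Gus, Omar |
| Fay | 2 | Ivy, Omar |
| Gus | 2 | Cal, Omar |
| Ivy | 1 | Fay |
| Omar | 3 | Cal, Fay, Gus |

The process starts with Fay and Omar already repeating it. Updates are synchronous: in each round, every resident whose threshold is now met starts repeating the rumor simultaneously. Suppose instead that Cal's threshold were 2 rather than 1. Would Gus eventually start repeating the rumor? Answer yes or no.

With Cal's threshold at 2:
Round 1 — Fay, Omar start repeating the rumor (initial).
Round 2 — checking thresholds:
  Cal: 1 of 2 neighbours < 2, below threshold.
  Gus: 1 of 2 neighbours < 2, below threshold.
  Ivy: 1 of 1 neighbours ≥ 1, starts repeating the rumor.
Round 3 — no new spreads; cascade stops.

no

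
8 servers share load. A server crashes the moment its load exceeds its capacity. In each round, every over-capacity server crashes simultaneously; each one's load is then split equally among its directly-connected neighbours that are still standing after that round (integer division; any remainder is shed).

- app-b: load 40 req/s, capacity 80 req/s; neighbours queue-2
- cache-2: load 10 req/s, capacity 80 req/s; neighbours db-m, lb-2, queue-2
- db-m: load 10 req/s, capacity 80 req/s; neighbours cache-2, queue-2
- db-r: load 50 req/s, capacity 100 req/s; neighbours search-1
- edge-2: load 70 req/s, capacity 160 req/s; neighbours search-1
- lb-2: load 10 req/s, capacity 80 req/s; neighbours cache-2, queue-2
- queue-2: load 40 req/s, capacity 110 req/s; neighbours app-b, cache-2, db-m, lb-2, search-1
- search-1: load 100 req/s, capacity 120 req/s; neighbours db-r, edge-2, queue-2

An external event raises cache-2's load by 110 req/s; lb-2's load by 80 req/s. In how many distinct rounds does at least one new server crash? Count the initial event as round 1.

4

Round 1 — cache-2 at 120 > 80; lb-2 at 90 > 80. cache-2, lb-2 crash.
  cache-2 sheds 120 req/s to db-m, queue-2: 60 each.
    db-m: 10+60 = 70 ≤ 80
    queue-2: 40+60 = 100 ≤ 110
  lb-2 sheds 90 req/s to queue-2: 90 each.
    queue-2: 100+90 = 190 > 110
Round 2 — queue-2 crashes.
  queue-2 sheds 190 req/s to app-b, db-m, search-1: 63 each (1 lost).
    app-b: 40+63 = 103 > 80
    db-m: 70+63 = 133 > 80
    search-1: 100+63 = 163 > 120
Round 3 — app-b, db-m, search-1 crash.
  app-b sheds 103 req/s: no online neighbours, lost.
  db-m sheds 133 req/s: no online neighbours, lost.
  search-1 sheds 163 req/s to db-r, edge-2: 81 each (1 lost).
    db-r: 50+81 = 131 > 100
    edge-2: 70+81 = 151 ≤ 160
Round 4 — db-r crashes.
  db-r sheds 131 req/s: no online neighbours, lost.
No further crashes.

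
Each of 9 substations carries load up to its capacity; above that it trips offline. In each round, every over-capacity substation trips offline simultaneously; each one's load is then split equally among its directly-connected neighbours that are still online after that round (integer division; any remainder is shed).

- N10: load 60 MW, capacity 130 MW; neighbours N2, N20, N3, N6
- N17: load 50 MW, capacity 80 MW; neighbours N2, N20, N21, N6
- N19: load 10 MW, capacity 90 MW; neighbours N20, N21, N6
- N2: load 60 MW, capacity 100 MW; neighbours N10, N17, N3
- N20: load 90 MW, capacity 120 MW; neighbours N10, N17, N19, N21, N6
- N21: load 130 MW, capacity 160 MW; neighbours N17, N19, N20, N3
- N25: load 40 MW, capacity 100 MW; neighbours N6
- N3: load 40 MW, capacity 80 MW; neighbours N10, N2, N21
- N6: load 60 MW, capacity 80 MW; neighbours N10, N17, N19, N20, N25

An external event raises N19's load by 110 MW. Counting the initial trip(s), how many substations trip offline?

Round 1 — N19 at 120 > 90. N19 trips offline.
  N19 sheds 120 MW to N20, N21, N6: 40 each.
    N20: 90+40 = 130 > 120
    N21: 130+40 = 170 > 160
    N6: 60+40 = 100 > 80
Round 2 — N20, N21, N6 trip offline.
  N20 sheds 130 MW to N10, N17: 65 each.
    N10: 60+65 = 125 ≤ 130
    N17: 50+65 = 115 > 80
  N21 sheds 170 MW to N17, N3: 85 each.
    N17: 115+85 = 200 > 80
    N3: 40+85 = 125 > 80
  N6 sheds 100 MW to N10, N17, N25: 33 each (1 lost).
    N10: 125+33 = 158 > 130
    N17: 200+33 = 233 > 80
    N25: 40+33 = 73 ≤ 100
Round 3 — N10, N17, N3 trip offline.
  N10 sheds 158 MW to N2: 158 each.
    N2: 60+158 = 218 > 100
  N17 sheds 233 MW to N2: 233 each.
    N2: 218+233 = 451 > 100
  N3 sheds 125 MW to N2: 125 each.
    N2: 451+125 = 576 > 100
Round 4 — N2 trips offline.
  N2 sheds 576 MW: no online neighbours, lost.
No further trips.

8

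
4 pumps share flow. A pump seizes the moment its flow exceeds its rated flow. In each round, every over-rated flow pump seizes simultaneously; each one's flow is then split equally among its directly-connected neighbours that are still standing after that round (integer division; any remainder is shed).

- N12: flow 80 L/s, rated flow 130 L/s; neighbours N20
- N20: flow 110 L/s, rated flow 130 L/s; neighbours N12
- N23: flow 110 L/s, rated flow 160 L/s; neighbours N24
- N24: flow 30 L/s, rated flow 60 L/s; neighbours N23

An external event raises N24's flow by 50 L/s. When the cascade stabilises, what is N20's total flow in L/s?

110

Round 1 — N24 at 80 > 60. N24 seizes.
  N24 sheds 80 L/s to N23: 80 each.
    N23: 110+80 = 190 > 160
Round 2 — N23 seizes.
  N23 sheds 190 L/s: no online neighbours, lost.
No further seizures.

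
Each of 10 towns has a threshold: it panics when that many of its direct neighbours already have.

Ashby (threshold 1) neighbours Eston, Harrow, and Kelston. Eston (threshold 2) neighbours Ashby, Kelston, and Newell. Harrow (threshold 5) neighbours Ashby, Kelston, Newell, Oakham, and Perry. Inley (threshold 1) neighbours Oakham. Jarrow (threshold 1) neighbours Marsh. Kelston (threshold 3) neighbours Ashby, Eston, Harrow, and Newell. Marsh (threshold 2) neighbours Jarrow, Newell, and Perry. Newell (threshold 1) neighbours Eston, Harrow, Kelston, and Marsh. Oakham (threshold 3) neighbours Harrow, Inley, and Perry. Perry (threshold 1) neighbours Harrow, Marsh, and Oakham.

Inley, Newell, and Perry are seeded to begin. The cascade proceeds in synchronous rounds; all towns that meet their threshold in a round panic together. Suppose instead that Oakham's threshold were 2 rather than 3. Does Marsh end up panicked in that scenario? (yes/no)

With Oakham's threshold at 2:
Round 1 — Inley, Newell, Perry panic (initial).
Round 2 — checking thresholds:
  Eston: 1 of 3 neighbours < 2, not yet.
  Harrow: 2 of 5 neighbours < 5, not yet.
  Kelston: 1 of 4 neighbours < 3, not yet.
  Marsh: 2 of 3 neighbours ≥ 2, panics.
  Oakham: 2 of 3 neighbours ≥ 2, panics.
Round 3 — checking thresholds:
  Eston: 1 of 3 neighbours < 2, not yet.
  Harrow: 3 of 5 neighbours < 5, not yet.
  Jarrow: 1 of 1 neighbours ≥ 1, panics.
  Kelston: 1 of 4 neighbours < 3, not yet.
Round 4 — no new panics; cascade stops.

yes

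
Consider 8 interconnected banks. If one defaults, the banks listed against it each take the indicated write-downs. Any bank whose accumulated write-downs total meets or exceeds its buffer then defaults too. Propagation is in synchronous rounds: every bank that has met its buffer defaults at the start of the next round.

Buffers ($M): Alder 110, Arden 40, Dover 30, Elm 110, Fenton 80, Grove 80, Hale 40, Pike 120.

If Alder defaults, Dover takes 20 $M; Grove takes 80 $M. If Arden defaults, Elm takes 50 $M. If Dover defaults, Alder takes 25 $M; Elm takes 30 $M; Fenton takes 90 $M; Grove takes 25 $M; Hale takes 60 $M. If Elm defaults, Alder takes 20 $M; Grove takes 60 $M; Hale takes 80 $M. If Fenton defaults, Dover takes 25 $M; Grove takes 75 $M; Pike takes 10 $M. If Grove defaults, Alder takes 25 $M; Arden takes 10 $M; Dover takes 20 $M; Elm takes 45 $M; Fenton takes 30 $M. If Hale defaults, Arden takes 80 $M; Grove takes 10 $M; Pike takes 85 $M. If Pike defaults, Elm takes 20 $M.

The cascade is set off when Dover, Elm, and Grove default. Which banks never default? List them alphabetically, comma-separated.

Round 1 — Dover, Elm, Grove default (initial).
  Alder: +25+20+25 → 70 < 110
  Arden: +10 → 10 < 40
  Fenton: +90+30 → 120 ≥ 80
  Hale: +60+80 → 140 ≥ 40
Round 2 — Fenton, Hale default.
  Arden: +80 → 90 ≥ 40
  Pike: +10+85 → 95 < 120
Round 3 — Arden defaults.
No further defaults.

Alder, Pike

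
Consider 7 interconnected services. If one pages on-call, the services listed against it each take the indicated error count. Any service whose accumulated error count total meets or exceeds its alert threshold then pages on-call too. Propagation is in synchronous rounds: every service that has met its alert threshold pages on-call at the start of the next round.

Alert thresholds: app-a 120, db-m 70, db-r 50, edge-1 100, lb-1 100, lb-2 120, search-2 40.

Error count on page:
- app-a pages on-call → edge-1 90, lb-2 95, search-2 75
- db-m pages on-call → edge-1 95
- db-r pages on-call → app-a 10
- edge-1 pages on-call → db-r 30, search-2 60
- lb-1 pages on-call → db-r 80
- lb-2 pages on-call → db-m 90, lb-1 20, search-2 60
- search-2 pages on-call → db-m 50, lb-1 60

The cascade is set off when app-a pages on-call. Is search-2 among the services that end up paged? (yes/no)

Round 1 — app-a pages on-call (initial).
  edge-1: +90 → 90 < 100
  lb-2: +95 → 95 < 120
  search-2: +75 → 75 ≥ 40
Round 2 — search-2 pages on-call.
  db-m: +50 → 50 < 70
  lb-1: +60 → 60 < 100
No further pages.

yes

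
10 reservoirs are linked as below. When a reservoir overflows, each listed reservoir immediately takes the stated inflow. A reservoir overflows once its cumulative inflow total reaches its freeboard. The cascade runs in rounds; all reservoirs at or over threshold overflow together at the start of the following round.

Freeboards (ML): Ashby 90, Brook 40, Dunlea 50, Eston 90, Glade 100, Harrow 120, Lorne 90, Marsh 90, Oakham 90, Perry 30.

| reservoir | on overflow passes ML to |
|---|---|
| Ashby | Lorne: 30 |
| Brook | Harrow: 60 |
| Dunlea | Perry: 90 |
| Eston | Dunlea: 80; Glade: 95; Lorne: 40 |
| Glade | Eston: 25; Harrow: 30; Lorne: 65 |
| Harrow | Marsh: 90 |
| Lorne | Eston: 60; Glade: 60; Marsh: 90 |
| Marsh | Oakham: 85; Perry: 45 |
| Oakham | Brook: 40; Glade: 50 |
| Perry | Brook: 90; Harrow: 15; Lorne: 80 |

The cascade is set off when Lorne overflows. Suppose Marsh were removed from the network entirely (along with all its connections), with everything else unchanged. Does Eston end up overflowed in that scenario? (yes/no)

With Marsh removed:
Round 1 — Lorne overflows (initial).
  Eston: +60 → 60 < 90
  Glade: +60 → 60 < 100
No further overflows.

no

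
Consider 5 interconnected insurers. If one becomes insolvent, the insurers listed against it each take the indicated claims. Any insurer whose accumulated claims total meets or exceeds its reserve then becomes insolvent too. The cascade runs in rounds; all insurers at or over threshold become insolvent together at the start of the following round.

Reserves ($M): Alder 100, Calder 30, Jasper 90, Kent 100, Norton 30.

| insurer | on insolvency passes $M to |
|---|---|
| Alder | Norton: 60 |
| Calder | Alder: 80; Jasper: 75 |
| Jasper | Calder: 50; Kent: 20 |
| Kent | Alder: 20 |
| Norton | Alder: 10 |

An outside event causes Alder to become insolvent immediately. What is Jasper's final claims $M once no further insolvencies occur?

Round 1 — Alder becomes insolvent (initial).
  Norton: +60 → 60 ≥ 30
Round 2 — Norton becomes insolvent.
No further insolvencies.

0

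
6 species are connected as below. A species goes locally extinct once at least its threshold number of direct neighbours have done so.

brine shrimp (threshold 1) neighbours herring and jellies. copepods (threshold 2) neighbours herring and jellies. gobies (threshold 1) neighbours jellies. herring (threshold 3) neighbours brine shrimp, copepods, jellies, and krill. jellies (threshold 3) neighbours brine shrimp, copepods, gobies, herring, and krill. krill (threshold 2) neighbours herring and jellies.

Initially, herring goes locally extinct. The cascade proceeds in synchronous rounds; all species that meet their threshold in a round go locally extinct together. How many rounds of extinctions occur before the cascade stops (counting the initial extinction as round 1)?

Round 1 — herring goes locally extinct (initial).
Round 2 — checking thresholds:
  brine shrimp: 1 of 2 neighbours ≥ 1, goes locally extinct.
  copepods: 1 of 2 neighbours < 2, holds.
  jellies: 1 of 5 neighbours < 3, holds.
  krill: 1 of 2 neighbours < 2, holds.
Round 3 — no new extinctions; cascade stops.

2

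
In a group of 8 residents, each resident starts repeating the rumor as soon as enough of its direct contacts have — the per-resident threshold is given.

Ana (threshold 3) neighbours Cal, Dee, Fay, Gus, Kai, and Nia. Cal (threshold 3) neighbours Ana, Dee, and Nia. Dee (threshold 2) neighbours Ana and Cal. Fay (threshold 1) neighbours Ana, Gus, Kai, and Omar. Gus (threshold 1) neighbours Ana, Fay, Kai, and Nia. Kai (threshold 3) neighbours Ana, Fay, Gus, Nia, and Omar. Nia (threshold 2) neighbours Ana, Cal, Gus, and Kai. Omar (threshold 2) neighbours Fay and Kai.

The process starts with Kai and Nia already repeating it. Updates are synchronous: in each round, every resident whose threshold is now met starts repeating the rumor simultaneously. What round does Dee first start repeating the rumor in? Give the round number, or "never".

Round 1 — Kai, Nia start repeating the rumor (initial).
Round 2 — checking thresholds:
  Ana: 2 of 6 neighbours < 3, holds.
  Cal: 1 of 3 neighbours < 3, holds.
  Fay: 1 of 4 neighbours ≥ 1, starts repeating the rumor.
  Gus: 2 of 4 neighbours ≥ 1, starts repeating the rumor.
  Omar: 1 of 2 neighbours < 2, holds.
Round 3 — checking thresholds:
  Ana: 4 of 6 neighbours ≥ 3, starts repeating the rumor.
  Cal: 1 of 3 neighbours < 3, holds.
  Omar: 2 of 2 neighbours ≥ 2, starts repeating the rumor.
Round 4 — no new spreads; cascade stops.

never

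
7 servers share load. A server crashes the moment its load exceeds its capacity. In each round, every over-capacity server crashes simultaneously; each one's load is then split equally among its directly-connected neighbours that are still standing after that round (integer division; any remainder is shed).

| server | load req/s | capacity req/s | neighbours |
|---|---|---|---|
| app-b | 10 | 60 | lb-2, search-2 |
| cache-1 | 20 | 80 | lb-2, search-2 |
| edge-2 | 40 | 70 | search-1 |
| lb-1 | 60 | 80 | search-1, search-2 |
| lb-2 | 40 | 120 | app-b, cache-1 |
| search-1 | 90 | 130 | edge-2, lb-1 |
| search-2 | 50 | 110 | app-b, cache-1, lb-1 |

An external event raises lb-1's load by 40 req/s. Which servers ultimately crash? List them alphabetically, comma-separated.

edge-2, lb-1, search-1

Round 1 — lb-1 at 100 > 80. lb-1 crashes.
  lb-1 sheds 100 req/s to search-1, search-2: 50 each.
    search-1: 90+50 = 140 > 130
    search-2: 50+50 = 100 ≤ 110
Round 2 — search-1 crashes.
  search-1 sheds 140 req/s to edge-2: 140 each.
    edge-2: 40+140 = 180 > 70
Round 3 — edge-2 crashes.
  edge-2 sheds 180 req/s: no online neighbours, lost.
No further crashes.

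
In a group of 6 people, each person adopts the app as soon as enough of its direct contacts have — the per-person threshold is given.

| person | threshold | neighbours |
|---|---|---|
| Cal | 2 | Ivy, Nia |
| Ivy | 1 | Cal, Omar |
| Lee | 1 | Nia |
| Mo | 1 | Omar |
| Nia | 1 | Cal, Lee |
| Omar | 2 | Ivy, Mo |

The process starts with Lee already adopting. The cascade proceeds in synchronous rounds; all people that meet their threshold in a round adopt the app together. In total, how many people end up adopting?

Round 1 — Lee adopts the app (initial).
Round 2 — checking thresholds:
  Nia: 1 of 2 neighbours ≥ 1, adopts the app.
Round 3 — no new adoptions; cascade stops.

2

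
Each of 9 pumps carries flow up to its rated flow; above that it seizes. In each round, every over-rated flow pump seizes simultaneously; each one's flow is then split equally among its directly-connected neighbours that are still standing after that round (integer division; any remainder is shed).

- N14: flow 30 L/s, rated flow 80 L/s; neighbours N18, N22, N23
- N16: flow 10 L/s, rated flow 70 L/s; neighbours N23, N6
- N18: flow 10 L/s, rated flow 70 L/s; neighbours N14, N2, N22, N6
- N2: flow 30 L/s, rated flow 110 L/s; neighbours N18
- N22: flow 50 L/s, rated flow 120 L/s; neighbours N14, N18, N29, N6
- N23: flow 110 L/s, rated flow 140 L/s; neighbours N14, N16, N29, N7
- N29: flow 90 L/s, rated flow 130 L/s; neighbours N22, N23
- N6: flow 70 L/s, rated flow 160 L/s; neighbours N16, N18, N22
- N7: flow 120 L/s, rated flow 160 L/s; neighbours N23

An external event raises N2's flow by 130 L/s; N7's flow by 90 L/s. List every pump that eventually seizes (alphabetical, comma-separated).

Round 1 — N2 at 160 > 110; N7 at 210 > 160. N2, N7 seize.
  N2 sheds 160 L/s to N18: 160 each.
    N18: 10+160 = 170 > 70
  N7 sheds 210 L/s to N23: 210 each.
    N23: 110+210 = 320 > 140
Round 2 — N18, N23 seize.
  N18 sheds 170 L/s to N14, N22, N6: 56 each (2 lost).
    N14: 30+56 = 86 > 80
    N22: 50+56 = 106 ≤ 120
    N6: 70+56 = 126 ≤ 160
  N23 sheds 320 L/s to N14, N16, N29: 106 each (2 lost).
    N14: 86+106 = 192 > 80
    N16: 10+106 = 116 > 70
    N29: 90+106 = 196 > 130
Round 3 — N14, N16, N29 seize.
  N14 sheds 192 L/s to N22: 192 each.
    N22: 106+192 = 298 > 120
  N16 sheds 116 L/s to N6: 116 each.
    N6: 126+116 = 242 > 160
  N29 sheds 196 L/s to N22: 196 each.
    N22: 298+196 = 494 > 120
Round 4 — N22, N6 seize.
  N22 sheds 494 L/s: no online neighbours, lost.
  N6 sheds 242 L/s: no online neighbours, lost.
No further seizures.

N14, N16, N18, N2, N22, N23, N29, N6, N7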